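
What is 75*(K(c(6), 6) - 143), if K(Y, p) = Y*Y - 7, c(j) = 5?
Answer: -9375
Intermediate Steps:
K(Y, p) = -7 + Y² (K(Y, p) = Y² - 7 = -7 + Y²)
75*(K(c(6), 6) - 143) = 75*((-7 + 5²) - 143) = 75*((-7 + 25) - 143) = 75*(18 - 143) = 75*(-125) = -9375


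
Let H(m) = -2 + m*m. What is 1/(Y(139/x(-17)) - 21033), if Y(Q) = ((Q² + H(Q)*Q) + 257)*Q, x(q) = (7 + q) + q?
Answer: -531441/11608315052 ≈ -4.5781e-5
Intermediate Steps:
H(m) = -2 + m²
x(q) = 7 + 2*q
Y(Q) = Q*(257 + Q² + Q*(-2 + Q²)) (Y(Q) = ((Q² + (-2 + Q²)*Q) + 257)*Q = ((Q² + Q*(-2 + Q²)) + 257)*Q = (257 + Q² + Q*(-2 + Q²))*Q = Q*(257 + Q² + Q*(-2 + Q²)))
1/(Y(139/x(-17)) - 21033) = 1/((139/(7 + 2*(-17)))*(257 + (139/(7 + 2*(-17)))² + (139/(7 + 2*(-17)))*(-2 + (139/(7 + 2*(-17)))²)) - 21033) = 1/((139/(7 - 34))*(257 + (139/(7 - 34))² + (139/(7 - 34))*(-2 + (139/(7 - 34))²)) - 21033) = 1/((139/(-27))*(257 + (139/(-27))² + (139/(-27))*(-2 + (139/(-27))²)) - 21033) = 1/((139*(-1/27))*(257 + (139*(-1/27))² + (139*(-1/27))*(-2 + (139*(-1/27))²)) - 21033) = 1/(-139*(257 + (-139/27)² - 139*(-2 + (-139/27)²)/27)/27 - 21033) = 1/(-139*(257 + 19321/729 - 139*(-2 + 19321/729)/27)/27 - 21033) = 1/(-139*(257 + 19321/729 - 139/27*17863/729)/27 - 21033) = 1/(-139*(257 + 19321/729 - 2482957/19683)/27 - 21033) = 1/(-139/27*3097241/19683 - 21033) = 1/(-430516499/531441 - 21033) = 1/(-11608315052/531441) = -531441/11608315052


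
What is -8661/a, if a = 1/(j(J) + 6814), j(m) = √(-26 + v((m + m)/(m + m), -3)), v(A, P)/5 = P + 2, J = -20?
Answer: -59016054 - 8661*I*√31 ≈ -5.9016e+7 - 48222.0*I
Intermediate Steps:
v(A, P) = 10 + 5*P (v(A, P) = 5*(P + 2) = 5*(2 + P) = 10 + 5*P)
j(m) = I*√31 (j(m) = √(-26 + (10 + 5*(-3))) = √(-26 + (10 - 15)) = √(-26 - 5) = √(-31) = I*√31)
a = 1/(6814 + I*√31) (a = 1/(I*√31 + 6814) = 1/(6814 + I*√31) ≈ 0.00014676 - 1.2e-7*I)
-8661/a = -8661/(6814/46430627 - I*√31/46430627)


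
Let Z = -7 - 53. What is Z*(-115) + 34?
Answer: 6934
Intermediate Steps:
Z = -60
Z*(-115) + 34 = -60*(-115) + 34 = 6900 + 34 = 6934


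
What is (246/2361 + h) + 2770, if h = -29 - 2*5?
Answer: 2149379/787 ≈ 2731.1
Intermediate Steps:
h = -39 (h = -29 - 10 = -39)
(246/2361 + h) + 2770 = (246/2361 - 39) + 2770 = (246*(1/2361) - 39) + 2770 = (82/787 - 39) + 2770 = -30611/787 + 2770 = 2149379/787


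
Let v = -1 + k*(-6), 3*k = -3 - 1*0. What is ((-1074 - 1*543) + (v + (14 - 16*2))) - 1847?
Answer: -3477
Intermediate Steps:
k = -1 (k = (-3 - 1*0)/3 = (-3 + 0)/3 = (⅓)*(-3) = -1)
v = 5 (v = -1 - 1*(-6) = -1 + 6 = 5)
((-1074 - 1*543) + (v + (14 - 16*2))) - 1847 = ((-1074 - 1*543) + (5 + (14 - 16*2))) - 1847 = ((-1074 - 543) + (5 + (14 - 32))) - 1847 = (-1617 + (5 - 18)) - 1847 = (-1617 - 13) - 1847 = -1630 - 1847 = -3477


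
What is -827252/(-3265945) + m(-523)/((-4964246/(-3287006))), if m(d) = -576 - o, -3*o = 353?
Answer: -7374276783687637/24319431603705 ≈ -303.23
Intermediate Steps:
o = -353/3 (o = -1/3*353 = -353/3 ≈ -117.67)
m(d) = -1375/3 (m(d) = -576 - 1*(-353/3) = -576 + 353/3 = -1375/3)
-827252/(-3265945) + m(-523)/((-4964246/(-3287006))) = -827252/(-3265945) - 1375/(3*((-4964246/(-3287006)))) = -827252*(-1/3265945) - 1375/(3*((-4964246*(-1/3287006)))) = 827252/3265945 - 1375/(3*2482123/1643503) = 827252/3265945 - 1375/3*1643503/2482123 = 827252/3265945 - 2259816625/7446369 = -7374276783687637/24319431603705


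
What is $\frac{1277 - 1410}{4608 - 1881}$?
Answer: $- \frac{133}{2727} \approx -0.048772$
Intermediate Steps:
$\frac{1277 - 1410}{4608 - 1881} = - \frac{133}{2727}$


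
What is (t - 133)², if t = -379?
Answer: 262144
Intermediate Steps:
(t - 133)² = (-379 - 133)² = (-512)² = 262144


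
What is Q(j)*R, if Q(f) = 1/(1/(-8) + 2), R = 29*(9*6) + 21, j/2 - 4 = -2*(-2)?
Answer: 4232/5 ≈ 846.40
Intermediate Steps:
j = 16 (j = 8 + 2*(-2*(-2)) = 8 + 2*4 = 8 + 8 = 16)
R = 1587 (R = 29*54 + 21 = 1566 + 21 = 1587)
Q(f) = 8/15 (Q(f) = 1/(-⅛ + 2) = 1/(15/8) = 8/15)
Q(j)*R = (8/15)*1587 = 4232/5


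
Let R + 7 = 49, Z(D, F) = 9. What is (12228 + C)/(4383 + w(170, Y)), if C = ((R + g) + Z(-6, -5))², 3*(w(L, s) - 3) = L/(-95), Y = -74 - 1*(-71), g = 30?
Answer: 1070973/249968 ≈ 4.2844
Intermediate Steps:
R = 42 (R = -7 + 49 = 42)
Y = -3 (Y = -74 + 71 = -3)
w(L, s) = 3 - L/285 (w(L, s) = 3 + (L/(-95))/3 = 3 + (L*(-1/95))/3 = 3 + (-L/95)/3 = 3 - L/285)
C = 6561 (C = ((42 + 30) + 9)² = (72 + 9)² = 81² = 6561)
(12228 + C)/(4383 + w(170, Y)) = (12228 + 6561)/(4383 + (3 - 1/285*170)) = 18789/(4383 + (3 - 34/57)) = 18789/(4383 + 137/57) = 18789/(249968/57) = 18789*(57/249968) = 1070973/249968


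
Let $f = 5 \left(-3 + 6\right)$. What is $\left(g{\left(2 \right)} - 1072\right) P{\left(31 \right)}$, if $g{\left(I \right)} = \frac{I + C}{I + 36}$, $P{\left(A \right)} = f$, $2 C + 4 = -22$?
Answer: $- \frac{611205}{38} \approx -16084.0$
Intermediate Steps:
$C = -13$ ($C = -2 + \frac{1}{2} \left(-22\right) = -2 - 11 = -13$)
$f = 15$ ($f = 5 \cdot 3 = 15$)
$P{\left(A \right)} = 15$
$g{\left(I \right)} = \frac{-13 + I}{36 + I}$ ($g{\left(I \right)} = \frac{I - 13}{I + 36} = \frac{-13 + I}{36 + I}$)
$\left(g{\left(2 \right)} - 1072\right) P{\left(31 \right)} = \left(\frac{-13 + 2}{36 + 2} - 1072\right) 15 = \left(\frac{1}{38} \left(-11\right) - 1072\right) 15 = \left(- \frac{11}{38} - 1072\right) 15 = \left(- \frac{40747}{38}\right) 15 = - \frac{611205}{38}$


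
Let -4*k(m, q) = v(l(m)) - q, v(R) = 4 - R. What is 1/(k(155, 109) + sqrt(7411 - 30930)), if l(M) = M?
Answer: 65/27744 - I*sqrt(23519)/27744 ≈ 0.0023428 - 0.0055276*I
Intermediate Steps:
k(m, q) = -1 + m/4 + q/4 (k(m, q) = -((4 - m) - q)/4 = -(4 - m - q)/4 = -1 + m/4 + q/4)
1/(k(155, 109) + sqrt(7411 - 30930)) = 1/((-1 + (1/4)*155 + (1/4)*109) + sqrt(7411 - 30930)) = 1/((-1 + 155/4 + 109/4) + sqrt(-23519)) = 1/(65 + I*sqrt(23519))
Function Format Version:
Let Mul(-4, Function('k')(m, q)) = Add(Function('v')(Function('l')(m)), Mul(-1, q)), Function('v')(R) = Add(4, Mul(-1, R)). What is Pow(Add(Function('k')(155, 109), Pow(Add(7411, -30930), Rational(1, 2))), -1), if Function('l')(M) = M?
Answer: Add(Rational(65, 27744), Mul(Rational(-1, 27744), I, Pow(23519, Rational(1, 2)))) ≈ Add(0.0023428, Mul(-0.0055276, I))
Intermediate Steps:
Function('k')(m, q) = Add(-1, Mul(Rational(1, 4), m), Mul(Rational(1, 4), q)) (Function('k')(m, q) = Mul(Rational(-1, 4), Add(Add(4, Mul(-1, m)), Mul(-1, q))) = Mul(Rational(-1, 4), Add(4, Mul(-1, m), Mul(-1, q))) = Add(-1, Mul(Rational(1, 4), m), Mul(Rational(1, 4), q)))
Pow(Add(Function('k')(155, 109), Pow(Add(7411, -30930), Rational(1, 2))), -1) = Pow(Add(Add(-1, Mul(Rational(1, 4), 155), Mul(Rational(1, 4), 109)), Pow(Add(7411, -30930), Rational(1, 2))), -1) = Pow(Add(Add(-1, Rational(155, 4), Rational(109, 4)), Pow(-23519, Rational(1, 2))), -1) = Pow(Add(65, Mul(I, Pow(23519, Rational(1, 2)))), -1)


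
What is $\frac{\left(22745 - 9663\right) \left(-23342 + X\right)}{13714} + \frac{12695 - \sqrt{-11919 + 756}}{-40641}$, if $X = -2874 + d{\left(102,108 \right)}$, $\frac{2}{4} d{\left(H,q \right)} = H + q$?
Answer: $- \frac{6857509468291}{278675337} + \frac{61 i \sqrt{3}}{40641} \approx -24608.0 + 0.0025997 i$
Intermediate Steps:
$d{\left(H,q \right)} = 2 H + 2 q$ ($d{\left(H,q \right)} = 2 \left(H + q\right) = 2 H + 2 q$)
$X = -2454$ ($X = -2874 + \left(2 \cdot 102 + 2 \cdot 108\right) = -2874 + \left(204 + 216\right) = -2874 + 420 = -2454$)
$\frac{\left(22745 - 9663\right) \left(-23342 + X\right)}{13714} + \frac{12695 - \sqrt{-11919 + 756}}{-40641} = \frac{\left(22745 - 9663\right) \left(-23342 - 2454\right)}{13714} + \frac{12695 - \sqrt{-11919 + 756}}{-40641} = 13082 \left(-25796\right) \frac{1}{13714} + \left(12695 - \sqrt{-11163}\right) \left(- \frac{1}{40641}\right) = \left(-337463272\right) \frac{1}{13714} + \left(12695 - 61 i \sqrt{3}\right) \left(- \frac{1}{40641}\right) = - \frac{168731636}{6857} + \left(12695 - 61 i \sqrt{3}\right) \left(- \frac{1}{40641}\right) = - \frac{168731636}{6857} - \left(\frac{12695}{40641} - \frac{61 i \sqrt{3}}{40641}\right) = - \frac{6857509468291}{278675337} + \frac{61 i \sqrt{3}}{40641}$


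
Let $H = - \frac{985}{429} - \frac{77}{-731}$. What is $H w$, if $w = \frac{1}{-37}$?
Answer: $\frac{687002}{11603163} \approx 0.059208$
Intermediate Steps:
$w = - \frac{1}{37} \approx -0.027027$
$H = - \frac{687002}{313599}$ ($H = \left(-985\right) \frac{1}{429} - - \frac{77}{731} = - \frac{985}{429} + \frac{77}{731} = - \frac{687002}{313599} \approx -2.1907$)
$H w = \left(- \frac{687002}{313599}\right) \left(- \frac{1}{37}\right) = \frac{687002}{11603163}$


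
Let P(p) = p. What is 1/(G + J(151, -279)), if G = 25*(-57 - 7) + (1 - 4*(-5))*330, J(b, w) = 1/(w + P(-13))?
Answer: 292/1556359 ≈ 0.00018762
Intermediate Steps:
J(b, w) = 1/(-13 + w) (J(b, w) = 1/(w - 13) = 1/(-13 + w))
G = 5330 (G = 25*(-64) + (1 + 20)*330 = -1600 + 21*330 = -1600 + 6930 = 5330)
1/(G + J(151, -279)) = 1/(5330 + 1/(-13 - 279)) = 1/(5330 + 1/(-292)) = 1/(5330 - 1/292) = 1/(1556359/292) = 292/1556359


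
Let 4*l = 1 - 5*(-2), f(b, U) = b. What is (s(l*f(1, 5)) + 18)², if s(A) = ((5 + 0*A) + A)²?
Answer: 1560001/256 ≈ 6093.8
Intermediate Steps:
l = 11/4 (l = (1 - 5*(-2))/4 = (1 + 10)/4 = (¼)*11 = 11/4 ≈ 2.7500)
s(A) = (5 + A)² (s(A) = ((5 + 0) + A)² = (5 + A)²)
(s(l*f(1, 5)) + 18)² = ((5 + (11/4)*1)² + 18)² = ((5 + 11/4)² + 18)² = ((31/4)² + 18)² = (961/16 + 18)² = (1249/16)² = 1560001/256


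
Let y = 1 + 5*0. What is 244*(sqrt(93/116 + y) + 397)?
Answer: 96868 + 122*sqrt(6061)/29 ≈ 97196.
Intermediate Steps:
y = 1 (y = 1 + 0 = 1)
244*(sqrt(93/116 + y) + 397) = 244*(sqrt(93/116 + 1) + 397) = 244*(sqrt(209/116) + 397) = 244*(sqrt(6061)/58 + 397) = 244*(397 + sqrt(6061)/58) = 96868 + 122*sqrt(6061)/29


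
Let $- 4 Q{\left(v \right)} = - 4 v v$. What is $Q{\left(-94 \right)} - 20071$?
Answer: $-11235$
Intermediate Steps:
$Q{\left(v \right)} = v^{2}$ ($Q{\left(v \right)} = - \frac{- 4 v v}{4} = - \frac{\left(-4\right) v^{2}}{4} = v^{2}$)
$Q{\left(-94 \right)} - 20071 = \left(-94\right)^{2} - 20071 = 8836 - 20071 = -11235$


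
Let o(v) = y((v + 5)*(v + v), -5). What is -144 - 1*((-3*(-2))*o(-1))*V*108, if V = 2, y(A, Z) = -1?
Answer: 1152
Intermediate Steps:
o(v) = -1
-144 - 1*((-3*(-2))*o(-1))*V*108 = -144 - 1*(-3*(-2)*(-1))*2*108 = -144 - 1*(6*(-1))*2*108 = -144 - 1*(-6)*2*108 = -144 - (-6)*2*108 = -144 - 1*(-12)*108 = -144 + 12*108 = -144 + 1296 = 1152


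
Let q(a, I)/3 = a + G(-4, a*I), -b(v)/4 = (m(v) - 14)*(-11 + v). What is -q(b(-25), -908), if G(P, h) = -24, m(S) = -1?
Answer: 6552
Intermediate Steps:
b(v) = -660 + 60*v (b(v) = -4*(-1 - 14)*(-11 + v) = -(-60)*(-11 + v) = -4*(165 - 15*v) = -660 + 60*v)
q(a, I) = -72 + 3*a (q(a, I) = 3*(a - 24) = 3*(-24 + a) = -72 + 3*a)
-q(b(-25), -908) = -(-72 + 3*(-660 + 60*(-25))) = -(-72 + 3*(-660 - 1500)) = -(-72 + 3*(-2160)) = -(-72 - 6480) = -1*(-6552) = 6552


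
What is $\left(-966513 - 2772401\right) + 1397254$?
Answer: $-2341660$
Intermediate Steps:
$\left(-966513 - 2772401\right) + 1397254 = -3738914 + 1397254 = -2341660$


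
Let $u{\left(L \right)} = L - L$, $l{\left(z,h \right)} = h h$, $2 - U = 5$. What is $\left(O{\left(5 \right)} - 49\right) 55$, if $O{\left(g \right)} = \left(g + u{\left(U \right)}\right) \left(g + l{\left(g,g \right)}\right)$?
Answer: $5555$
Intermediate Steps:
$U = -3$ ($U = 2 - 5 = -3$)
$l{\left(z,h \right)} = h^{2}$
$u{\left(L \right)} = 0$
$O{\left(g \right)} = g \left(g + g^{2}\right)$ ($O{\left(g \right)} = \left(g + 0\right) \left(g + g^{2}\right) = g \left(g + g^{2}\right)$)
$\left(O{\left(5 \right)} - 49\right) 55 = \left(5^{2} \left(1 + 5\right) - 49\right) 55 = \left(25 \cdot 6 - 49\right) 55 = \left(150 - 49\right) 55 = 101 \cdot 55 = 5555$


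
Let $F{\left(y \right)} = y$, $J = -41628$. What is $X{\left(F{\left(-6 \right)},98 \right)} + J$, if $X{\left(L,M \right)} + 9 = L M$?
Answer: $-42225$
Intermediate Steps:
$X{\left(L,M \right)} = -9 + L M$
$X{\left(F{\left(-6 \right)},98 \right)} + J = \left(-9 - 588\right) - 41628 = -597 - 41628 = -42225$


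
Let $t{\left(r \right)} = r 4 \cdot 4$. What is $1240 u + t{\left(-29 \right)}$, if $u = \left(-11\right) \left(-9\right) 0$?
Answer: $-464$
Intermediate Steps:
$t{\left(r \right)} = 16 r$ ($t{\left(r \right)} = 4 r 4 = 16 r$)
$u = 0$ ($u = 99 \cdot 0 = 0$)
$1240 u + t{\left(-29 \right)} = 1240 \cdot 0 + 16 \left(-29\right) = 0 - 464 = -464$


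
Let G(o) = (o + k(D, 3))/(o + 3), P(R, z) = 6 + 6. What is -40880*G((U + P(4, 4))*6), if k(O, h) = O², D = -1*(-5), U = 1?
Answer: -4210640/81 ≈ -51983.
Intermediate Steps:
P(R, z) = 12
D = 5
G(o) = (25 + o)/(3 + o) (G(o) = (o + 5²)/(o + 3) = (o + 25)/(3 + o) = (25 + o)/(3 + o))
-40880*G((U + P(4, 4))*6) = -40880*(25 + (1 + 12)*6)/(3 + (1 + 12)*6) = -40880*(25 + 13*6)/(3 + 13*6) = -40880*(25 + 78)/(3 + 78) = -40880*103/81 = -4210640/81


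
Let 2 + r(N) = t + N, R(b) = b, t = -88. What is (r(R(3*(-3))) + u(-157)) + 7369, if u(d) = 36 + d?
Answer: 7149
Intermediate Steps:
r(N) = -90 + N (r(N) = -2 + (-88 + N) = -90 + N)
(r(R(3*(-3))) + u(-157)) + 7369 = ((-90 + 3*(-3)) + (36 - 157)) + 7369 = ((-90 - 9) - 121) + 7369 = (-99 - 121) + 7369 = -220 + 7369 = 7149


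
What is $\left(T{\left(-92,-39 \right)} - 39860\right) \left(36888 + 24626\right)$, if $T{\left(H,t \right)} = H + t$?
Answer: $-2460006374$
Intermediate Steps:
$\left(T{\left(-92,-39 \right)} - 39860\right) \left(36888 + 24626\right) = \left(\left(-92 - 39\right) - 39860\right) \left(36888 + 24626\right) = \left(-131 - 39860\right) 61514 = \left(-39991\right) 61514 = -2460006374$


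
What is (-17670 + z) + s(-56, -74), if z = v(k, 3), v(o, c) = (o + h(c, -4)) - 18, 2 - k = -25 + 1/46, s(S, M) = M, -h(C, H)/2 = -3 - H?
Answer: -815903/46 ≈ -17737.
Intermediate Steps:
h(C, H) = 6 + 2*H (h(C, H) = -2*(-3 - H) = 6 + 2*H)
k = 1241/46 (k = 2 - (-25 + 1/46) = 2 - 1*(-1149/46) = 2 + 1149/46 = 1241/46 ≈ 26.978)
v(o, c) = -20 + o (v(o, c) = (o + (6 + 2*(-4))) - 18 = (o + (6 - 8)) - 18 = (o - 2) - 18 = (-2 + o) - 18 = -20 + o)
z = 321/46 (z = -20 + 1241/46 = 321/46 ≈ 6.9783)
(-17670 + z) + s(-56, -74) = (-17670 + 321/46) - 74 = -812499/46 - 74 = -815903/46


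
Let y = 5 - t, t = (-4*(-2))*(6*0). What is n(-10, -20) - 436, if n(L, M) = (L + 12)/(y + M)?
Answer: -6542/15 ≈ -436.13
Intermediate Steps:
t = 0 (t = 8*0 = 0)
y = 5 (y = 5 - 1*0 = 5 + 0 = 5)
n(L, M) = (12 + L)/(5 + M) (n(L, M) = (L + 12)/(5 + M) = (12 + L)/(5 + M))
n(-10, -20) - 436 = (12 - 10)/(5 - 20) - 436 = 2/(-15) - 436 = -1/15*2 - 436 = -2/15 - 436 = -6542/15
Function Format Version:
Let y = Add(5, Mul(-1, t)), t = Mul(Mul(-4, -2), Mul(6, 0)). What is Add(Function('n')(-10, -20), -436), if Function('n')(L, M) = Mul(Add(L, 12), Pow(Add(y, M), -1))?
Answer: Rational(-6542, 15) ≈ -436.13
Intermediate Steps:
t = 0 (t = Mul(8, 0) = 0)
y = 5 (y = Add(5, Mul(-1, 0)) = Add(5, 0) = 5)
Function('n')(L, M) = Mul(Pow(Add(5, M), -1), Add(12, L)) (Function('n')(L, M) = Mul(Add(L, 12), Pow(Add(5, M), -1)) = Mul(Add(12, L), Pow(Add(5, M), -1)) = Mul(Pow(Add(5, M), -1), Add(12, L)))
Add(Function('n')(-10, -20), -436) = Add(Mul(Pow(Add(5, -20), -1), Add(12, -10)), -436) = Add(Mul(Pow(-15, -1), 2), -436) = Add(Mul(Rational(-1, 15), 2), -436) = Add(Rational(-2, 15), -436) = Rational(-6542, 15)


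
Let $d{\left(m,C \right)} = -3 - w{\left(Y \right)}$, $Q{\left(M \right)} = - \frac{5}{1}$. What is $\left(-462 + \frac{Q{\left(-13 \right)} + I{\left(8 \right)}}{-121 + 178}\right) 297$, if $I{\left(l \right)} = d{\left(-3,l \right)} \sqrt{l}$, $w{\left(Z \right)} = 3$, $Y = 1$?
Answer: $- \frac{2607561}{19} - \frac{1188 \sqrt{2}}{19} \approx -1.3733 \cdot 10^{5}$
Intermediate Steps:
$Q{\left(M \right)} = -5$ ($Q{\left(M \right)} = \left(-5\right) 1 = -5$)
$d{\left(m,C \right)} = -6$ ($d{\left(m,C \right)} = -3 - 3 = -6$)
$I{\left(l \right)} = - 6 \sqrt{l}$
$\left(-462 + \frac{Q{\left(-13 \right)} + I{\left(8 \right)}}{-121 + 178}\right) 297 = \left(-462 + \frac{-5 - 6 \sqrt{8}}{-121 + 178}\right) 297 = \left(-462 + \frac{-5 - 6 \cdot 2 \sqrt{2}}{57}\right) 297 = \left(-462 + \left(-5 - 12 \sqrt{2}\right) \frac{1}{57}\right) 297 = \left(-462 - \left(\frac{5}{57} + \frac{4 \sqrt{2}}{19}\right)\right) 297 = \left(- \frac{26339}{57} - \frac{4 \sqrt{2}}{19}\right) 297 = - \frac{2607561}{19} - \frac{1188 \sqrt{2}}{19}$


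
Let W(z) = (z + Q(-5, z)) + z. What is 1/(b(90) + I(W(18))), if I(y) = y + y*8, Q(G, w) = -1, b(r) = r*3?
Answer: 1/585 ≈ 0.0017094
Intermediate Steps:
b(r) = 3*r
W(z) = -1 + 2*z (W(z) = (z - 1) + z = (-1 + z) + z = -1 + 2*z)
I(y) = 9*y (I(y) = y + 8*y = 9*y)
1/(b(90) + I(W(18))) = 1/(3*90 + 9*(-1 + 2*18)) = 1/(270 + 9*(-1 + 36)) = 1/(270 + 9*35) = 1/(270 + 315) = 1/585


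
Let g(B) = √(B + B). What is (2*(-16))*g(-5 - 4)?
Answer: -96*I*√2 ≈ -135.76*I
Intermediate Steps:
g(B) = √2*√B (g(B) = √(2*B) = √2*√B)
(2*(-16))*g(-5 - 4) = (2*(-16))*(√2*√(-5 - 4)) = -32*√2*√(-9) = -32*√2*3*I = -96*I*√2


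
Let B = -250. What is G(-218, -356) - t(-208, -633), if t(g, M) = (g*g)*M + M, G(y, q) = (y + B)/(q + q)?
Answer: 4874840727/178 ≈ 2.7387e+7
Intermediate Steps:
G(y, q) = (-250 + y)/(2*q) (G(y, q) = (y - 250)/(q + q) = (-250 + y)/((2*q)) = (-250 + y)*(1/(2*q)) = (-250 + y)/(2*q))
t(g, M) = M + M*g² (t(g, M) = g²*M + M = M*g² + M = M + M*g²)
G(-218, -356) - t(-208, -633) = (½)*(-250 - 218)/(-356) - (-633)*(1 + (-208)²) = (½)*(-1/356)*(-468) - (-633)*(1 + 43264) = 117/178 - (-633)*43265 = 117/178 - 1*(-27386745) = 117/178 + 27386745 = 4874840727/178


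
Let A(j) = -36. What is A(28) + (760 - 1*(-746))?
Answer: 1470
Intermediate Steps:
A(28) + (760 - 1*(-746)) = -36 + (760 - 1*(-746)) = -36 + (760 + 746) = -36 + 1506 = 1470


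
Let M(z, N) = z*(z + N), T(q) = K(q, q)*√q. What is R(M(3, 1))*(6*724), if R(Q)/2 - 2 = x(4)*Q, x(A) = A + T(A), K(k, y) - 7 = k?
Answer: 2728032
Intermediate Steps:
K(k, y) = 7 + k
T(q) = √q*(7 + q) (T(q) = (7 + q)*√q = √q*(7 + q))
x(A) = A + √A*(7 + A)
M(z, N) = z*(N + z)
R(Q) = 4 + 52*Q (R(Q) = 4 + 2*((4 + √4*(7 + 4))*Q) = 4 + 2*((4 + 2*11)*Q) = 4 + 2*((4 + 22)*Q) = 4 + 2*(26*Q) = 4 + 52*Q)
R(M(3, 1))*(6*724) = (4 + 52*(3*(1 + 3)))*(6*724) = (4 + 52*(3*4))*4344 = (4 + 52*12)*4344 = (4 + 624)*4344 = 628*4344 = 2728032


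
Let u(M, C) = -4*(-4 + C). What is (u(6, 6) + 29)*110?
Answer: 2310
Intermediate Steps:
u(M, C) = 16 - 4*C
(u(6, 6) + 29)*110 = ((16 - 4*6) + 29)*110 = ((16 - 24) + 29)*110 = (-8 + 29)*110 = 21*110 = 2310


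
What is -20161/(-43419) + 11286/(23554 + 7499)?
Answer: 33820799/40857279 ≈ 0.82778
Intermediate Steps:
-20161/(-43419) + 11286/(23554 + 7499) = -20161*(-1/43419) + 11286/31053 = 20161/43419 + 11286*(1/31053) = 20161/43419 + 342/941 = 33820799/40857279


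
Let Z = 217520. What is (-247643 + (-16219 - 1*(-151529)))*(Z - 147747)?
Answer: -7837810409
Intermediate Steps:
(-247643 + (-16219 - 1*(-151529)))*(Z - 147747) = (-247643 + (-16219 - 1*(-151529)))*(217520 - 147747) = (-247643 + (-16219 + 151529))*69773 = (-247643 + 135310)*69773 = -112333*69773 = -7837810409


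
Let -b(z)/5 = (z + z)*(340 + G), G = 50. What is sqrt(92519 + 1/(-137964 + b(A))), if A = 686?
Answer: sqrt(20341373819333335)/468894 ≈ 304.17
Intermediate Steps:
b(z) = -3900*z (b(z) = -5*(z + z)*(340 + 50) = -5*2*z*390 = -3900*z)
sqrt(92519 + 1/(-137964 + b(A))) = sqrt(92519 + 1/(-137964 - 3900*686)) = sqrt(92519 + 1/(-137964 - 2675400)) = sqrt(92519 + 1/(-2813364)) = sqrt(92519 - 1/2813364) = sqrt(260289623915/2813364) = sqrt(20341373819333335)/468894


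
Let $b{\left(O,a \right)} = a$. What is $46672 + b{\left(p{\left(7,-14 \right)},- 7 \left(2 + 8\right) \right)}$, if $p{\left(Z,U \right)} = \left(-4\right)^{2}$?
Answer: $46602$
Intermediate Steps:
$p{\left(Z,U \right)} = 16$
$46672 + b{\left(p{\left(7,-14 \right)},- 7 \left(2 + 8\right) \right)} = 46672 - 7 \left(2 + 8\right) = 46672 - 70 = 46602$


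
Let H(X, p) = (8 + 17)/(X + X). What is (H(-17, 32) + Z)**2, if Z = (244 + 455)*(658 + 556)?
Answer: 832432075906201/1156 ≈ 7.2010e+11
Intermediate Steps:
Z = 848586 (Z = 699*1214 = 848586)
H(X, p) = 25/(2*X) (H(X, p) = 25/((2*X)) = 25*(1/(2*X)) = 25/(2*X))
(H(-17, 32) + Z)**2 = ((25/2)/(-17) + 848586)**2 = ((25/2)*(-1/17) + 848586)**2 = (-25/34 + 848586)**2 = (28851899/34)**2 = 832432075906201/1156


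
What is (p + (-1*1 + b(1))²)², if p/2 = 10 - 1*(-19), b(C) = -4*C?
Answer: 6889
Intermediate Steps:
p = 58 (p = 2*(10 - 1*(-19)) = 2*(10 + 19) = 2*29 = 58)
(p + (-1*1 + b(1))²)² = (58 + (-1*1 - 4*1)²)² = (58 + (-1 - 4)²)² = (58 + (-5)²)² = (58 + 25)² = 83² = 6889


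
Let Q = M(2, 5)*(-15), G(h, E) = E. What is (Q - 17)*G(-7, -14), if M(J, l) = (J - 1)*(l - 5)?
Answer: 238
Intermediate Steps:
M(J, l) = (-1 + J)*(-5 + l)
Q = 0 (Q = (5 - 1*5 - 5*2 + 2*5)*(-15) = (5 - 5 - 10 + 10)*(-15) = 0*(-15) = 0)
(Q - 17)*G(-7, -14) = (0 - 17)*(-14) = -17*(-14) = 238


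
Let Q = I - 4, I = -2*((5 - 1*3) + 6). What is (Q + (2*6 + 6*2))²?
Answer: 16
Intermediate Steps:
I = -16 (I = -2*((5 - 3) + 6) = -2*(2 + 6) = -2*8 = -16)
Q = -20 (Q = -16 - 4 = -20)
(Q + (2*6 + 6*2))² = (-20 + (2*6 + 6*2))² = (-20 + (12 + 12))² = (-20 + 24)² = 4² = 16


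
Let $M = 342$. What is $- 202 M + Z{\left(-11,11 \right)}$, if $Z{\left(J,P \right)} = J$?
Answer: $-69095$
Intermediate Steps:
$- 202 M + Z{\left(-11,11 \right)} = \left(-202\right) 342 - 11 = -69084 - 11 = -69095$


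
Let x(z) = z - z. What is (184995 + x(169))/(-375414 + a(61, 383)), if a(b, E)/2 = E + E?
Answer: -184995/373882 ≈ -0.49480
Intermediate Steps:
x(z) = 0
a(b, E) = 4*E (a(b, E) = 2*(E + E) = 2*(2*E) = 4*E)
(184995 + x(169))/(-375414 + a(61, 383)) = (184995 + 0)/(-375414 + 4*383) = 184995/(-375414 + 1532) = 184995/(-373882) = 184995*(-1/373882) = -184995/373882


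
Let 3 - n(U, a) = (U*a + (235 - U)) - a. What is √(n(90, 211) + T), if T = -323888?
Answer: I*√342809 ≈ 585.5*I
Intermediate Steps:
n(U, a) = -232 + U + a - U*a (n(U, a) = 3 - ((U*a + (235 - U)) - a) = 3 - ((235 - U + U*a) - a) = 3 - (235 - U - a + U*a) = 3 + (-235 + U + a - U*a) = -232 + U + a - U*a)
√(n(90, 211) + T) = √((-232 + 90 + 211 - 1*90*211) - 323888) = √((-232 + 90 + 211 - 18990) - 323888) = √(-18921 - 323888) = √(-342809) = I*√342809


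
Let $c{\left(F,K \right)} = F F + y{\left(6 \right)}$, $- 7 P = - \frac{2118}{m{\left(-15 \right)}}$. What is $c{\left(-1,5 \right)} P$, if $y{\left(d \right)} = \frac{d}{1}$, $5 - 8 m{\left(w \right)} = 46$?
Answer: $- \frac{16944}{41} \approx -413.27$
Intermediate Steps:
$m{\left(w \right)} = - \frac{41}{8}$ ($m{\left(w \right)} = \frac{5}{8} - \frac{23}{4} = - \frac{41}{8}$)
$y{\left(d \right)} = d$ ($y{\left(d \right)} = d 1 = d$)
$P = - \frac{16944}{287}$ ($P = - \frac{\left(-2118\right) \frac{1}{- \frac{41}{8}}}{7} = - \frac{\left(-2118\right) \left(- \frac{8}{41}\right)}{7} = \left(- \frac{1}{7}\right) \frac{16944}{41} = - \frac{16944}{287} \approx -59.038$)
$c{\left(F,K \right)} = 6 + F^{2}$ ($c{\left(F,K \right)} = F F + 6 = F^{2} + 6 = 6 + F^{2}$)
$c{\left(-1,5 \right)} P = \left(6 + \left(-1\right)^{2}\right) \left(- \frac{16944}{287}\right) = \left(6 + 1\right) \left(- \frac{16944}{287}\right) = 7 \left(- \frac{16944}{287}\right) = - \frac{16944}{41}$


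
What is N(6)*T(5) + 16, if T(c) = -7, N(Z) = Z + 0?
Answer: -26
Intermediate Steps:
N(Z) = Z
N(6)*T(5) + 16 = 6*(-7) + 16 = -42 + 16 = -26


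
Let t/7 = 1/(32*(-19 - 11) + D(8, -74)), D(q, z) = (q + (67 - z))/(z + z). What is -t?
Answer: 1036/142229 ≈ 0.0072840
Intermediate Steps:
D(q, z) = (67 + q - z)/(2*z) (D(q, z) = (67 + q - z)/((2*z)) = (67 + q - z)*(1/(2*z)) = (67 + q - z)/(2*z))
t = -1036/142229 (t = 7/(32*(-19 - 11) + (½)*(67 + 8 - 1*(-74))/(-74)) = 7/(32*(-30) + (½)*(-1/74)*(67 + 8 + 74)) = 7/(-960 + (½)*(-1/74)*149) = 7/(-960 - 149/148) = 7/(-142229/148) = 7*(-148/142229) = -1036/142229 ≈ -0.0072840)
-t = -1*(-1036/142229) = 1036/142229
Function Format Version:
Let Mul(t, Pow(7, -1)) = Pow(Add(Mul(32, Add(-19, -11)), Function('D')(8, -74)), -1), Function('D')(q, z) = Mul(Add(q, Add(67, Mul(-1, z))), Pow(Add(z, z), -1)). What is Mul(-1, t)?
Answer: Rational(1036, 142229) ≈ 0.0072840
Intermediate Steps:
Function('D')(q, z) = Mul(Rational(1, 2), Pow(z, -1), Add(67, q, Mul(-1, z))) (Function('D')(q, z) = Mul(Add(67, q, Mul(-1, z)), Pow(Mul(2, z), -1)) = Mul(Add(67, q, Mul(-1, z)), Mul(Rational(1, 2), Pow(z, -1))) = Mul(Rational(1, 2), Pow(z, -1), Add(67, q, Mul(-1, z))))
t = Rational(-1036, 142229) (t = Mul(7, Pow(Add(Mul(32, Add(-19, -11)), Mul(Rational(1, 2), Pow(-74, -1), Add(67, 8, Mul(-1, -74)))), -1)) = Mul(7, Pow(Add(Mul(32, -30), Mul(Rational(1, 2), Rational(-1, 74), Add(67, 8, 74))), -1)) = Mul(7, Pow(Add(-960, Mul(Rational(1, 2), Rational(-1, 74), 149)), -1)) = Mul(7, Pow(Add(-960, Rational(-149, 148)), -1)) = Mul(7, Pow(Rational(-142229, 148), -1)) = Mul(7, Rational(-148, 142229)) = Rational(-1036, 142229) ≈ -0.0072840)
Mul(-1, t) = Mul(-1, Rational(-1036, 142229)) = Rational(1036, 142229)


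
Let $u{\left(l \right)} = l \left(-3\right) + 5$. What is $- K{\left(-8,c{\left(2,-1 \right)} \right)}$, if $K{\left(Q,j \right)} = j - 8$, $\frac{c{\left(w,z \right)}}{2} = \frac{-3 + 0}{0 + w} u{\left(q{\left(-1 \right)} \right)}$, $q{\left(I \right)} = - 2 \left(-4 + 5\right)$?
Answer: $41$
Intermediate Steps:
$q{\left(I \right)} = -2$ ($q{\left(I \right)} = \left(-2\right) 1 = -2$)
$u{\left(l \right)} = 5 - 3 l$ ($u{\left(l \right)} = - 3 l + 5 = 5 - 3 l$)
$c{\left(w,z \right)} = - \frac{66}{w}$ ($c{\left(w,z \right)} = 2 \frac{-3 + 0}{0 + w} \left(5 - -6\right) = 2 - \frac{3}{w} \left(5 + 6\right) = 2 - \frac{3}{w} 11 = 2 \left(- \frac{33}{w}\right) = - \frac{66}{w}$)
$K{\left(Q,j \right)} = -8 + j$ ($K{\left(Q,j \right)} = j - 8 = -8 + j$)
$- K{\left(-8,c{\left(2,-1 \right)} \right)} = - (-8 - \frac{66}{2}) = - (-8 - 33) = \left(-1\right) \left(-41\right) = 41$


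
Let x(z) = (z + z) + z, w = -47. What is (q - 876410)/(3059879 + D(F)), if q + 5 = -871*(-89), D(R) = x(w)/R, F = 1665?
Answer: -221693640/849116399 ≈ -0.26109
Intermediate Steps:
x(z) = 3*z (x(z) = 2*z + z = 3*z)
D(R) = -141/R (D(R) = (3*(-47))/R = -141/R)
q = 77514 (q = -5 - 871*(-89) = -5 + 77519 = 77514)
(q - 876410)/(3059879 + D(F)) = (77514 - 876410)/(3059879 - 141/1665) = -798896/(3059879 - 141*1/1665) = -798896/(3059879 - 47/555) = -798896/1698232798/555 = -798896*555/1698232798 = -221693640/849116399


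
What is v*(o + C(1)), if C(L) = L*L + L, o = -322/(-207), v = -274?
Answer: -8768/9 ≈ -974.22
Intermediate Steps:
o = 14/9 (o = -322*(-1/207) = 14/9 ≈ 1.5556)
C(L) = L + L**2 (C(L) = L**2 + L = L + L**2)
v*(o + C(1)) = -274*(14/9 + 1*(1 + 1)) = -274*(14/9 + 1*2) = -274*(14/9 + 2) = -274*32/9 = -8768/9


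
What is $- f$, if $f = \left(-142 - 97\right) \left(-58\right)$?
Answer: $-13862$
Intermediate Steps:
$f = 13862$ ($f = \left(-239\right) \left(-58\right) = 13862$)
$- f = \left(-1\right) 13862 = -13862$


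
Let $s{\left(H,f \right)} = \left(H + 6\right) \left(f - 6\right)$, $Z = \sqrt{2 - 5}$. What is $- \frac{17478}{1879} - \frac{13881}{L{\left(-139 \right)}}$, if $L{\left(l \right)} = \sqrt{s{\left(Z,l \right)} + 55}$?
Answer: $- \frac{17478}{1879} - \frac{13881 \sqrt{5}}{5 \sqrt{-163 - 29 i \sqrt{3}}} \approx -80.081 - 470.03 i$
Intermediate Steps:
$Z = i \sqrt{3}$ ($Z = \sqrt{-3} = i \sqrt{3} \approx 1.732 i$)
$s{\left(H,f \right)} = \left(-6 + f\right) \left(6 + H\right)$ ($s{\left(H,f \right)} = \left(6 + H\right) \left(-6 + f\right) = \left(-6 + f\right) \left(6 + H\right)$)
$L{\left(l \right)} = \sqrt{19 + 6 l - 6 i \sqrt{3} + i l \sqrt{3}}$ ($L{\left(l \right)} = \sqrt{\left(-36 - 6 i \sqrt{3} + 6 l + i \sqrt{3} l\right) + 55} = \sqrt{\left(-36 - 6 i \sqrt{3} + 6 l + i l \sqrt{3}\right) + 55} = \sqrt{\left(-36 + 6 l - 6 i \sqrt{3} + i l \sqrt{3}\right) + 55} = \sqrt{19 + 6 l - 6 i \sqrt{3} + i l \sqrt{3}}$)
$- \frac{17478}{1879} - \frac{13881}{L{\left(-139 \right)}} = - \frac{17478}{1879} - \frac{13881}{\sqrt{19 + 6 \left(-139\right) - 6 i \sqrt{3} + i \left(-139\right) \sqrt{3}}} = \left(-17478\right) \frac{1}{1879} - \frac{13881}{\sqrt{19 - 834 - 6 i \sqrt{3} - 139 i \sqrt{3}}} = - \frac{17478}{1879} - \frac{13881}{\sqrt{-815 - 145 i \sqrt{3}}}$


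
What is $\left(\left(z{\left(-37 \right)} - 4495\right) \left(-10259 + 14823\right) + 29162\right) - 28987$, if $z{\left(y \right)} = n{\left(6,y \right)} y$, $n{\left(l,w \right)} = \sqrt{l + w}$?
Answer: $-20515005 - 168868 i \sqrt{31} \approx -2.0515 \cdot 10^{7} - 9.4022 \cdot 10^{5} i$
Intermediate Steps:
$z{\left(y \right)} = y \sqrt{6 + y}$ ($z{\left(y \right)} = \sqrt{6 + y} y = y \sqrt{6 + y}$)
$\left(\left(z{\left(-37 \right)} - 4495\right) \left(-10259 + 14823\right) + 29162\right) - 28987 = \left(\left(- 37 \sqrt{6 - 37} - 4495\right) \left(-10259 + 14823\right) + 29162\right) - 28987 = \left(\left(- 37 \sqrt{-31} - 4495\right) 4564 + 29162\right) - 28987 = \left(\left(- 37 i \sqrt{31} - 4495\right) 4564 + 29162\right) - 28987 = \left(\left(-4495 - 37 i \sqrt{31}\right) 4564 + 29162\right) - 28987 = \left(\left(-20515180 - 168868 i \sqrt{31}\right) + 29162\right) - 28987 = \left(-20486018 - 168868 i \sqrt{31}\right) - 28987 = -20515005 - 168868 i \sqrt{31}$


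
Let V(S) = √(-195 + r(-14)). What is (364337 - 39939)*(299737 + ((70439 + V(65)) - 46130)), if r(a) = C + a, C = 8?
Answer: 105119874308 + 324398*I*√201 ≈ 1.0512e+11 + 4.5991e+6*I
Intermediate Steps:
r(a) = 8 + a
V(S) = I*√201 (V(S) = √(-195 + (8 - 14)) = √(-195 - 6) = √(-201) = I*√201)
(364337 - 39939)*(299737 + ((70439 + V(65)) - 46130)) = (364337 - 39939)*(299737 + ((70439 + I*√201) - 46130)) = 324398*(299737 + (24309 + I*√201)) = 324398*(324046 + I*√201) = 105119874308 + 324398*I*√201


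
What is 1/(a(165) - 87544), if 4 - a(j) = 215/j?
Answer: -33/2888863 ≈ -1.1423e-5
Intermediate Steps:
a(j) = 4 - 215/j
1/(a(165) - 87544) = 1/((4 - 215/165) - 87544) = 1/((4 - 215*1/165) - 87544) = 1/((4 - 43/33) - 87544) = 1/(89/33 - 87544) = 1/(-2888863/33) = -33/2888863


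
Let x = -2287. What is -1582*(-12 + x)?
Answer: 3637018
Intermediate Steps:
-1582*(-12 + x) = -1582*(-12 - 2287) = -1582*(-2299) = 3637018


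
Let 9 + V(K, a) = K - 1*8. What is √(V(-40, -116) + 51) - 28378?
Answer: -28378 + I*√6 ≈ -28378.0 + 2.4495*I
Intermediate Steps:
V(K, a) = -17 + K (V(K, a) = -9 + (K - 1*8) = -9 + (K - 8) = -9 + (-8 + K) = -17 + K)
√(V(-40, -116) + 51) - 28378 = √((-17 - 40) + 51) - 28378 = √(-57 + 51) - 28378 = √(-6) - 28378 = I*√6 - 28378 = -28378 + I*√6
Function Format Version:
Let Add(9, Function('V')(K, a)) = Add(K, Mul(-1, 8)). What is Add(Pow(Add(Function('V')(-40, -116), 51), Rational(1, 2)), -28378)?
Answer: Add(-28378, Mul(I, Pow(6, Rational(1, 2)))) ≈ Add(-28378., Mul(2.4495, I))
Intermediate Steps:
Function('V')(K, a) = Add(-17, K) (Function('V')(K, a) = Add(-9, Add(K, Mul(-1, 8))) = Add(-9, Add(K, -8)) = Add(-9, Add(-8, K)) = Add(-17, K))
Add(Pow(Add(Function('V')(-40, -116), 51), Rational(1, 2)), -28378) = Add(Pow(Add(Add(-17, -40), 51), Rational(1, 2)), -28378) = Add(Pow(Add(-57, 51), Rational(1, 2)), -28378) = Add(Pow(-6, Rational(1, 2)), -28378) = Add(Mul(I, Pow(6, Rational(1, 2))), -28378) = Add(-28378, Mul(I, Pow(6, Rational(1, 2))))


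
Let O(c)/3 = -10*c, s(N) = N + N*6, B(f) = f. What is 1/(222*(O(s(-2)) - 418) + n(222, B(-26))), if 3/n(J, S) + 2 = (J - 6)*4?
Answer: 862/382731 ≈ 0.0022522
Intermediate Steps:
s(N) = 7*N (s(N) = N + 6*N = 7*N)
O(c) = -30*c (O(c) = 3*(-10*c) = -30*c)
n(J, S) = 3/(-26 + 4*J) (n(J, S) = 3/(-2 + (J - 6)*4) = 3/(-2 + (-6 + J)*4) = 3/(-2 + (-24 + 4*J)) = 3/(-26 + 4*J))
1/(222*(O(s(-2)) - 418) + n(222, B(-26))) = 1/(222*(-210*(-2) - 418) + 3/(2*(-13 + 2*222))) = 1/(222*(-30*(-14) - 418) + 3/(2*(-13 + 444))) = 1/(222*(420 - 418) + (3/2)/431) = 1/(222*2 + (3/2)*(1/431)) = 1/(444 + 3/862) = 1/(382731/862) = 862/382731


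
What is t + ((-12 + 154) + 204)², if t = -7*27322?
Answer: -71538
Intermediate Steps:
t = -191254
t + ((-12 + 154) + 204)² = -191254 + ((-12 + 154) + 204)² = -191254 + (142 + 204)² = -191254 + 346² = -191254 + 119716 = -71538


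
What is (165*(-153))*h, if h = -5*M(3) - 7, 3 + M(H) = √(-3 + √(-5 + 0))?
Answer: -201960 + 126225*√(-3 + I*√5) ≈ -1.2509e+5 + 2.3175e+5*I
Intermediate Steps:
M(H) = -3 + √(-3 + I*√5) (M(H) = -3 + √(-3 + √(-5 + 0)) = -3 + √(-3 + √(-5)) = -3 + √(-3 + I*√5))
h = 8 - 5*√(-3 + I*√5) (h = -5*(-3 + √(-3 + I*√5)) - 7 = (15 - 5*√(-3 + I*√5)) - 7 = 8 - 5*√(-3 + I*√5) ≈ 4.9552 - 9.1799*I)
(165*(-153))*h = (165*(-153))*(8 - 5*√(-3 + I*√5)) = -25245*(8 - 5*√(-3 + I*√5)) = -201960 + 126225*√(-3 + I*√5)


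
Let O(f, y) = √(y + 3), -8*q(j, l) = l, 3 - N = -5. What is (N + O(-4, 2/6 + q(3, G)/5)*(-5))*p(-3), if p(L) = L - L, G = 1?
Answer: 0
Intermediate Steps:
N = 8 (N = 3 - 1*(-5) = 3 + 5 = 8)
q(j, l) = -l/8
p(L) = 0
O(f, y) = √(3 + y)
(N + O(-4, 2/6 + q(3, G)/5)*(-5))*p(-3) = (8 + √(3 + (2/6 - ⅛*1/5))*(-5))*0 = (8 + √(3 + (2*(⅙) - ⅛*⅕))*(-5))*0 = (8 + √(3 + (⅓ - 1/40))*(-5))*0 = (8 + √(3 + 37/120)*(-5))*0 = (8 + √(397/120)*(-5))*0 = (8 + (√11910/60)*(-5))*0 = (8 - √11910/12)*0 = 0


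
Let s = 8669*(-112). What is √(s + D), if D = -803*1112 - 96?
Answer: 14*I*√9510 ≈ 1365.3*I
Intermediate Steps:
D = -893032 (D = -892936 - 96 = -893032)
s = -970928
√(s + D) = √(-970928 - 893032) = √(-1863960) = 14*I*√9510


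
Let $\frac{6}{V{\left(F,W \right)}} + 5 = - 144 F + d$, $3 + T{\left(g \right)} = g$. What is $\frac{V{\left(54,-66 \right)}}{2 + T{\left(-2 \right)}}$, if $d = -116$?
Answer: $\frac{2}{7897} \approx 0.00025326$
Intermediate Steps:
$T{\left(g \right)} = -3 + g$
$V{\left(F,W \right)} = \frac{6}{-121 - 144 F}$ ($V{\left(F,W \right)} = \frac{6}{-5 - \left(116 + 144 F\right)} = \frac{6}{-121 - 144 F}$)
$\frac{V{\left(54,-66 \right)}}{2 + T{\left(-2 \right)}} = \frac{\left(-6\right) \frac{1}{121 + 144 \cdot 54}}{2 - 5} = \frac{\left(-6\right) \frac{1}{121 + 7776}}{2 - 5} = \frac{\left(-6\right) \frac{1}{7897}}{-3} = - \frac{\left(-6\right) \frac{1}{7897}}{3} = \left(- \frac{1}{3}\right) \left(- \frac{6}{7897}\right) = \frac{2}{7897}$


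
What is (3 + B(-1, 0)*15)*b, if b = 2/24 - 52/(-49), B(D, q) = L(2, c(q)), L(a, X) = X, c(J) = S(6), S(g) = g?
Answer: 20863/196 ≈ 106.44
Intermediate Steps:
c(J) = 6
B(D, q) = 6
b = 673/588 (b = 2*(1/24) - 52*(-1/49) = 1/12 + 52/49 = 673/588 ≈ 1.1446)
(3 + B(-1, 0)*15)*b = (3 + 6*15)*(673/588) = (3 + 90)*(673/588) = 93*(673/588) = 20863/196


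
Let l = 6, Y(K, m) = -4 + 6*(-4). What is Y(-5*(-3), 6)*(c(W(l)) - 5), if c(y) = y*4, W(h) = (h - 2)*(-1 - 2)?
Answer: 1484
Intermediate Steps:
Y(K, m) = -28 (Y(K, m) = -4 - 24 = -28)
W(h) = 6 - 3*h (W(h) = (-2 + h)*(-3) = 6 - 3*h)
c(y) = 4*y
Y(-5*(-3), 6)*(c(W(l)) - 5) = -28*(4*(6 - 3*6) - 5) = -28*(4*(6 - 18) - 5) = -28*(4*(-12) - 5) = -28*(-48 - 5) = -28*(-53) = 1484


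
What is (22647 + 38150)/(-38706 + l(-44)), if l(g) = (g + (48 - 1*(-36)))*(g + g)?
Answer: -60797/42226 ≈ -1.4398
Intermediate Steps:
l(g) = 2*g*(84 + g) (l(g) = (g + (48 + 36))*(2*g) = (g + 84)*(2*g) = (84 + g)*(2*g) = 2*g*(84 + g))
(22647 + 38150)/(-38706 + l(-44)) = (22647 + 38150)/(-38706 + 2*(-44)*(84 - 44)) = 60797/(-38706 + 2*(-44)*40) = 60797/(-38706 - 3520) = 60797/(-42226) = 60797*(-1/42226) = -60797/42226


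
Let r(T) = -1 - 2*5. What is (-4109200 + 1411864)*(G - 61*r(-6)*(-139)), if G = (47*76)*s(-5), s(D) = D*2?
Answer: 347926673304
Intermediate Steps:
r(T) = -11 (r(T) = -1 - 10 = -11)
s(D) = 2*D
G = -35720 (G = (47*76)*(2*(-5)) = 3572*(-10) = -35720)
(-4109200 + 1411864)*(G - 61*r(-6)*(-139)) = (-4109200 + 1411864)*(-35720 - 61*(-11)*(-139)) = -2697336*(-35720 + 671*(-139)) = -2697336*(-35720 - 93269) = -2697336*(-128989) = 347926673304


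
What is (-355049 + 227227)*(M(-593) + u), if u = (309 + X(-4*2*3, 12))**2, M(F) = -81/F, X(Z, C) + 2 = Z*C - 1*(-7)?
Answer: -51250103078/593 ≈ -8.6425e+7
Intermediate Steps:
X(Z, C) = 5 + C*Z (X(Z, C) = -2 + (Z*C - 1*(-7)) = -2 + (C*Z + 7) = -2 + (7 + C*Z) = 5 + C*Z)
u = 676 (u = (309 + (5 + 12*(-4*2*3)))**2 = (309 + (5 + 12*(-8*3)))**2 = (309 + (5 + 12*(-24)))**2 = (309 + (5 - 288))**2 = (309 - 283)**2 = 26**2 = 676)
(-355049 + 227227)*(M(-593) + u) = (-355049 + 227227)*(-81/(-593) + 676) = -127822*(-81*(-1/593) + 676) = -127822*(81/593 + 676) = -127822*400949/593 = -51250103078/593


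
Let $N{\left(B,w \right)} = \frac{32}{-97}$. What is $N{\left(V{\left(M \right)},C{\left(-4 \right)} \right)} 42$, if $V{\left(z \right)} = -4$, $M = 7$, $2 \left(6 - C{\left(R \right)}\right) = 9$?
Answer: $- \frac{1344}{97} \approx -13.856$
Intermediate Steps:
$C{\left(R \right)} = \frac{3}{2}$ ($C{\left(R \right)} = 6 - \frac{9}{2} = \frac{3}{2}$)
$N{\left(B,w \right)} = - \frac{32}{97}$ ($N{\left(B,w \right)} = 32 \left(- \frac{1}{97}\right) = - \frac{32}{97}$)
$N{\left(V{\left(M \right)},C{\left(-4 \right)} \right)} 42 = \left(- \frac{32}{97}\right) 42 = - \frac{1344}{97}$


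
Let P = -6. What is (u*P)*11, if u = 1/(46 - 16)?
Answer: -11/5 ≈ -2.2000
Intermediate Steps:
u = 1/30 ≈ 0.033333
(u*P)*11 = ((1/30)*(-6))*11 = -⅕*11 = -11/5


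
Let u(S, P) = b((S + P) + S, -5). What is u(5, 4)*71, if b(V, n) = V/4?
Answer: 497/2 ≈ 248.50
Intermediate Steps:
b(V, n) = V/4 (b(V, n) = V*(¼) = V/4)
u(S, P) = S/2 + P/4 (u(S, P) = ((S + P) + S)/4 = ((P + S) + S)/4 = (P + 2*S)/4 = S/2 + P/4)
u(5, 4)*71 = ((½)*5 + (¼)*4)*71 = (5/2 + 1)*71 = (7/2)*71 = 497/2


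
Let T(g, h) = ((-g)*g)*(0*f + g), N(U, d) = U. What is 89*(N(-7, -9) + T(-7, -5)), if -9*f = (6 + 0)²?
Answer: 29904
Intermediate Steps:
f = -4 (f = -(6 + 0)²/9 = -⅑*6² = -⅑*36 = -4)
T(g, h) = -g³ (T(g, h) = ((-g)*g)*(0*(-4) + g) = (-g²)*(0 + g) = (-g²)*g = -g³)
89*(N(-7, -9) + T(-7, -5)) = 89*(-7 - 1*(-7)³) = 89*(-7 - 1*(-343)) = 89*(-7 + 343) = 89*336 = 29904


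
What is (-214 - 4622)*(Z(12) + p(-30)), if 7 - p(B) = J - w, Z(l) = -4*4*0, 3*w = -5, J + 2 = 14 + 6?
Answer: 61256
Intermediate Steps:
J = 18 (J = -2 + (14 + 6) = -2 + 20 = 18)
w = -5/3 (w = (⅓)*(-5) = -5/3 ≈ -1.6667)
Z(l) = 0 (Z(l) = -16*0 = 0)
p(B) = -38/3 (p(B) = 7 - (18 - 1*(-5/3)) = 7 - (18 + 5/3) = 7 - 1*59/3 = 7 - 59/3 = -38/3)
(-214 - 4622)*(Z(12) + p(-30)) = (-214 - 4622)*(0 - 38/3) = -4836*(-38/3) = 61256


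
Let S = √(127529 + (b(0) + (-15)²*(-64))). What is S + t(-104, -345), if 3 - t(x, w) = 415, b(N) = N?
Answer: -412 + √113129 ≈ -75.653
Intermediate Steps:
t(x, w) = -412 (t(x, w) = 3 - 1*415 = 3 - 415 = -412)
S = √113129 (S = √(127529 + (0 + (-15)²*(-64))) = √(127529 + (0 + 225*(-64))) = √(127529 + (0 - 14400)) = √(127529 - 14400) = √113129 ≈ 336.35)
S + t(-104, -345) = √113129 - 412 = -412 + √113129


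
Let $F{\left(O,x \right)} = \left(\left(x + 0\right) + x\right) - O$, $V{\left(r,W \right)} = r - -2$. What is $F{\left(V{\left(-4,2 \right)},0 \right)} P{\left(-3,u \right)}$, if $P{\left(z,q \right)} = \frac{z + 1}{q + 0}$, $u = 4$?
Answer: $-1$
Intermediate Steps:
$P{\left(z,q \right)} = \frac{1 + z}{q}$
$V{\left(r,W \right)} = 2 + r$ ($V{\left(r,W \right)} = r + 2 = 2 + r$)
$F{\left(O,x \right)} = - O + 2 x$ ($F{\left(O,x \right)} = \left(x + x\right) - O = 2 x - O = - O + 2 x$)
$F{\left(V{\left(-4,2 \right)},0 \right)} P{\left(-3,u \right)} = \left(- (2 - 4) + 2 \cdot 0\right) \frac{1 - 3}{4} = \left(\left(-1\right) \left(-2\right) + 0\right) \frac{1}{4} \left(-2\right) = \left(2 + 0\right) \left(- \frac{1}{2}\right) = 2 \left(- \frac{1}{2}\right) = -1$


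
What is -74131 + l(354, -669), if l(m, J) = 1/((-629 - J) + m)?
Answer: -29207613/394 ≈ -74131.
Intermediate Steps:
l(m, J) = 1/(-629 + m - J)
-74131 + l(354, -669) = -74131 + 1/(-629 + 354 - 1*(-669)) = -74131 + 1/(-629 + 354 + 669) = -74131 + 1/394 = -29207613/394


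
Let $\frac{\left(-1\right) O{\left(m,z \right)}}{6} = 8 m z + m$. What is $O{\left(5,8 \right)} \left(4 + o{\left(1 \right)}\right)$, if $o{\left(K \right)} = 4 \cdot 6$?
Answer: $-54600$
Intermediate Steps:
$o{\left(K \right)} = 24$
$O{\left(m,z \right)} = - 6 m - 48 m z$ ($O{\left(m,z \right)} = - 6 \left(8 m z + m\right) = - 6 \left(m + 8 m z\right) = - 6 m - 48 m z$)
$O{\left(5,8 \right)} \left(4 + o{\left(1 \right)}\right) = \left(-6\right) 5 \left(1 + 8 \cdot 8\right) \left(4 + 24\right) = \left(-6\right) 5 \left(1 + 64\right) 28 = \left(-6\right) 5 \cdot 65 \cdot 28 = \left(-1950\right) 28 = -54600$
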